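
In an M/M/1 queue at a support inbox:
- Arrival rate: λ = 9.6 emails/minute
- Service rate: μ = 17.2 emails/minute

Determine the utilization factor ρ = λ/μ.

Server utilization: ρ = λ/μ
ρ = 9.6/17.2 = 0.5581
The server is busy 55.81% of the time.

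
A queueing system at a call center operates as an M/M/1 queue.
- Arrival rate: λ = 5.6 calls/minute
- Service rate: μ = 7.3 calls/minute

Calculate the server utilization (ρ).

Server utilization: ρ = λ/μ
ρ = 5.6/7.3 = 0.7671
The server is busy 76.71% of the time.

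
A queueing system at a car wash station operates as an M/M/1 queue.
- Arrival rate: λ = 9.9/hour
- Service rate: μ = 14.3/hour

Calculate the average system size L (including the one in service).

ρ = λ/μ = 9.9/14.3 = 0.6923
For M/M/1: L = λ/(μ-λ)
L = 9.9/(14.3-9.9) = 9.9/4.40
L = 2.2500 cars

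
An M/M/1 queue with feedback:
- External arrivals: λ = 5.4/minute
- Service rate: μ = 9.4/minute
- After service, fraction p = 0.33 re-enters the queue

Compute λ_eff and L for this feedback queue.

Effective arrival rate: λ_eff = λ/(1-p) = 5.4/(1-0.33) = 5.4/0.67 = 8.0597
ρ = λ_eff/μ = 8.0597/9.4 = 0.857415
L = ρ/(1-ρ) = 0.857415/(1-0.857415) = 6.0134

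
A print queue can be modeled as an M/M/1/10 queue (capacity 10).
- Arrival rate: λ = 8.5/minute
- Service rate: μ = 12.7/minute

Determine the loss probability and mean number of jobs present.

ρ = λ/μ = 8.5/12.7 = 0.669291
P₀ = (1-ρ)/(1-ρ^(K+1)) = (1-0.669291)/(1-0.669291^11) = 0.3307090/0.9879284 = 0.3347
P_K = P₀×ρ^K = 0.3347 × 0.669291^10 = 0.3347 × 0.01804 = 0.006038
Blocking probability P_10 = 0.006038 (0.60%)
L = ρ[1 - (K+1)ρ^K + Kρ^(K+1)] / [(1-ρ)(1-ρ^(K+1))]
L = 0.669291 × (1 - 11×0.018036 + 10×0.012072) / ((1 - 0.669291) × (1 - 0.012072)) = 1.8894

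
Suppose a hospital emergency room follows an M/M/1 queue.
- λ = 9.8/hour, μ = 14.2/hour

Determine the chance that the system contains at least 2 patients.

ρ = λ/μ = 9.8/14.2 = 0.69014
P(N ≥ n) = ρⁿ
P(N ≥ 2) = 0.69014^2
P(N ≥ 2) = 0.4763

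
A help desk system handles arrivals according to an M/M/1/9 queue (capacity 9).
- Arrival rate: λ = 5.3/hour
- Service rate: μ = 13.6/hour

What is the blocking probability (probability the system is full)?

ρ = λ/μ = 5.3/13.6 = 0.3897
P₀ = (1-ρ)/(1-ρ^(K+1)) = (1-0.3897)/(1-0.3897^10) = 0.61030/0.99992 = 0.6103
P_K = P₀×ρ^K = 0.6103 × 0.3897^9 = 0.6103 × 0.0002073 = 0.0001265
Blocking probability = 0.01265%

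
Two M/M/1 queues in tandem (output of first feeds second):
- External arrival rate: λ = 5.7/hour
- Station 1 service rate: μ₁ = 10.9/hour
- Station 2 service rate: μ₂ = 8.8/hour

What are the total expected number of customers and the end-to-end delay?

By Jackson's theorem, each station behaves as independent M/M/1.
Station 1: ρ₁ = 5.7/10.9 = 0.5229, L₁ = ρ₁/(1-ρ₁) = λ/(μ₁-λ) = 5.7/5.20 = 1.0962
Station 2: ρ₂ = 5.7/8.8 = 0.6477, L₂ = ρ₂/(1-ρ₂) = λ/(μ₂-λ) = 5.7/3.10 = 1.8387
Total: L = L₁ + L₂ = 1.0962 + 1.8387 = 2.9349
W = L/λ = 2.9349/5.7 = 0.5149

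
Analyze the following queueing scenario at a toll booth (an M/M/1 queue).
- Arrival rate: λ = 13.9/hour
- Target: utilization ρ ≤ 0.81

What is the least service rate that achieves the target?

ρ = λ/μ, so μ = λ/ρ
μ ≥ 13.9/0.81 = 17.1605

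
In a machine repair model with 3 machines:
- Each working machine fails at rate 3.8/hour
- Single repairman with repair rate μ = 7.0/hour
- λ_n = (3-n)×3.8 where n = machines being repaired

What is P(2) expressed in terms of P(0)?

P(2)/P(0) = ∏_{i=0}^{2-1} λ_i/μ_{i+1}
= (3-0)×3.8/7.0 × (3-1)×3.8/7.0
= 1.7682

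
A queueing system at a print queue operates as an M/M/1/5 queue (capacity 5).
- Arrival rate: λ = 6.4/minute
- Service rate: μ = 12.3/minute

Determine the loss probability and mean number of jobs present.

ρ = λ/μ = 6.4/12.3 = 0.520325
P₀ = (1-ρ)/(1-ρ^(K+1)) = (1-0.520325)/(1-0.520325^6) = 0.4797/0.9802 = 0.4894
P_K = P₀×ρ^K = 0.48939 × 0.520325^5 = 0.48939 × 0.038139 = 0.01866
Blocking probability P_5 = 0.01866 (1.87%)
L = ρ[1 - (K+1)ρ^K + Kρ^(K+1)] / [(1-ρ)(1-ρ^(K+1))]
L = 0.520325 × (1 - 6×0.038139 + 5×0.019845) / ((1 - 0.520325) × (1 - 0.019845)) = 0.9633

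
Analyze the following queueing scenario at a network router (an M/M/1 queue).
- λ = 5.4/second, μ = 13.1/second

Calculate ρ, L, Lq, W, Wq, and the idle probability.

Step 1: ρ = λ/μ = 5.4/13.1 = 0.4122
Step 2: L = λ/(μ-λ) = 5.4/7.70 = 0.7013
Step 3: Lq = λ²/(μ(μ-λ)) = 29.16/(13.1×7.70) = 0.2891
Step 4: W = 1/(μ-λ) = 1/7.70 = 0.12987
Step 5: Wq = λ/(μ(μ-λ)) = 5.4/(13.1×7.70) = 0.05353
Step 6: P(0) = 1-ρ = 0.5878
Verify: L = λW = 5.4×0.12987 = 0.7013 ✔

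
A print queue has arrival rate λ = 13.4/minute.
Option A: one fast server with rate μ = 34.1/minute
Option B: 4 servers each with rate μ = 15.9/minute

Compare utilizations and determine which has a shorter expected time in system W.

Option A: single server μ = 34.1 (M/M/1)
  ρ_A = 13.4/34.1 = 0.3930
  W_A = 1/(μ-λ) = 1/(34.1-13.4) = 1/20.70 = 0.04831

Option B: 4 servers μ = 15.9 (M/M/4)
  ρ_B = λ/(cμ) = 13.4/(4×15.9) = 0.2107
  Offered load a = λ/μ = cρ = 13.4/15.9 = 0.8428
  P₀ = [ Σₙ₌₀^3 aⁿ/n! + a^4/(4!(1-ρ)) ]⁻¹
  Σ = a^0/0! + a^1/1! + a^2/2! + a^3/3! = 1.0000 + 0.8428 + 0.3551 + 0.09976 = 2.2977
  a^4/(4!(1-ρ)) = 0.5045/(24 × 0.7893) = 0.02663
  P₀ = 1/(2.2977 + 0.02663) = 0.4302
  Lq = P₀·a^4·ρ / (4!(1-ρ)²) = 0.4302 × 0.5045 × 0.2107 / (24 × 0.6230) = 0.003058
  Wq_B = Lq/λ = 0.003058/13.4 = 0.0002282
  W_B = Wq_B + 1/μ = 0.0002282 + 0.06289 = 0.06312

Since W_A = 0.04831 < W_B = 0.06312, Option A (single fast server) has the shorter time in system.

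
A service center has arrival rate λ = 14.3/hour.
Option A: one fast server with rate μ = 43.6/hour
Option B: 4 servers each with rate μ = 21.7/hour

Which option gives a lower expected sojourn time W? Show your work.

Option A: single server μ = 43.6 (M/M/1)
  ρ_A = 14.3/43.6 = 0.3280
  W_A = 1/(μ-λ) = 1/(43.6-14.3) = 1/29.30 = 0.03413

Option B: 4 servers μ = 21.7 (M/M/4)
  ρ_B = λ/(cμ) = 14.3/(4×21.7) = 0.1647
  Offered load a = λ/μ = cρ = 14.3/21.7 = 0.6590
  P₀ = [ Σₙ₌₀^3 aⁿ/n! + a^4/(4!(1-ρ)) ]⁻¹
  Σ = a^0/0! + a^1/1! + a^2/2! + a^3/3! = 1.0000 + 0.6590 + 0.2171 + 0.04770 = 1.9238
  a^4/(4!(1-ρ)) = 0.1886/(24 × 0.8353) = 0.009408
  P₀ = 1/(1.9238 + 0.009408) = 0.5173
  Lq = P₀·a^4·ρ / (4!(1-ρ)²) = 0.5173 × 0.1886 × 0.1647 / (24 × 0.6976) = 0.0009598
  Wq_B = Lq/λ = 0.0009598/14.3 = 0.00006712
  W_B = Wq_B + 1/μ = 0.00006712 + 0.04608 = 0.04615

Since W_A = 0.03413 < W_B = 0.04615, Option A (single fast server) has the shorter time in system.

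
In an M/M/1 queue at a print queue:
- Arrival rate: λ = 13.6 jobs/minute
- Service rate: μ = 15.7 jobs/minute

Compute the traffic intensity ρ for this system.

Server utilization: ρ = λ/μ
ρ = 13.6/15.7 = 0.8662
The server is busy 86.62% of the time.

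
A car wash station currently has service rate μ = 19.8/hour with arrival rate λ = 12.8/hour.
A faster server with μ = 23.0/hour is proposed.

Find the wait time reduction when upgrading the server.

System 1: ρ₁ = 12.8/19.8 = 0.6465, W₁ = 1/(19.8-12.8) = 0.14286
System 2: ρ₂ = 12.8/23.0 = 0.5565, W₂ = 1/(23.0-12.8) = 0.098039
Improvement: (W₁-W₂)/W₁ = (0.14286-0.098039)/0.14286 = 31.37%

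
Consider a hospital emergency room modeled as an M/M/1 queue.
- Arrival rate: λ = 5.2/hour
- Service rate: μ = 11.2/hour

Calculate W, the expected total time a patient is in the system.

First, compute utilization: ρ = λ/μ = 5.2/11.2 = 0.4643
For M/M/1: W = 1/(μ-λ)
W = 1/(11.2-5.2) = 1/6.00
W = 0.1667 hours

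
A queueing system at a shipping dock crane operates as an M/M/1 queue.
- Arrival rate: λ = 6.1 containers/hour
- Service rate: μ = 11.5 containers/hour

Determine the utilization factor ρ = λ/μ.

Server utilization: ρ = λ/μ
ρ = 6.1/11.5 = 0.5304
The server is busy 53.04% of the time.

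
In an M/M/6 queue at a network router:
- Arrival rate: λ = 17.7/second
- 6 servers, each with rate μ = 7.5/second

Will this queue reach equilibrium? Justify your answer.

Stability requires ρ = λ/(cμ) < 1
ρ = 17.7/(6 × 7.5) = 17.7/45.00 = 0.3933
Since 0.3933 < 1, the system is STABLE.
The servers are busy 39.33% of the time.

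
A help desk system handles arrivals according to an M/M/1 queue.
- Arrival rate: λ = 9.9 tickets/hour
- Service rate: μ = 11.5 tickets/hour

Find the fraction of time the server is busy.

Server utilization: ρ = λ/μ
ρ = 9.9/11.5 = 0.8609
The server is busy 86.09% of the time.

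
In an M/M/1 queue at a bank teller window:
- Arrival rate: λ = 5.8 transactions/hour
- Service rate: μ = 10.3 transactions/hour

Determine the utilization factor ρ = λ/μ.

Server utilization: ρ = λ/μ
ρ = 5.8/10.3 = 0.5631
The server is busy 56.31% of the time.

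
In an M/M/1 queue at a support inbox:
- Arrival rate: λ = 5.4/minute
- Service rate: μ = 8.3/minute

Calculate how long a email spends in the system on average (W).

First, compute utilization: ρ = λ/μ = 5.4/8.3 = 0.6506
For M/M/1: W = 1/(μ-λ)
W = 1/(8.3-5.4) = 1/2.90
W = 0.3448 minutes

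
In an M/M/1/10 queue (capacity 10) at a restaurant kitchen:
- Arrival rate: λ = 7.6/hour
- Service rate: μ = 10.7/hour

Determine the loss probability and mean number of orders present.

ρ = λ/μ = 7.6/10.7 = 0.71028
P₀ = (1-ρ)/(1-ρ^(K+1)) = (1-0.71028)/(1-0.71028^11) = 0.2897/0.9768 = 0.2966
P_K = P₀×ρ^K = 0.2966 × 0.71028^10 = 0.2966 × 0.03268 = 0.009693
Blocking probability P_10 = 0.009693 (0.97%)
L = ρ[1 - (K+1)ρ^K + Kρ^(K+1)] / [(1-ρ)(1-ρ^(K+1))]
L = 0.71028 × (1 - 11×0.03268 + 10×0.02321) / ((1 - 0.71028) × (1 - 0.02321)) = 2.1902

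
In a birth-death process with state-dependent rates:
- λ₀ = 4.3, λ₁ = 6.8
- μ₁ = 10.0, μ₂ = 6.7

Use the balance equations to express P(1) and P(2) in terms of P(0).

Balance equations:
State 0: λ₀P₀ = μ₁P₁ → P₁ = (λ₀/μ₁)P₀ = (4.3/10.0)P₀ = 0.4300P₀
State 1: P₂ = (λ₀λ₁)/(μ₁μ₂)P₀ = (4.3×6.8)/(10.0×6.7)P₀ = 0.4364P₀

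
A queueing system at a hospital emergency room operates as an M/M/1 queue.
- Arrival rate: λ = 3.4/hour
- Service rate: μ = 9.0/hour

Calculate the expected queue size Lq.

ρ = λ/μ = 3.4/9.0 = 0.3778
For M/M/1: Lq = λ²/(μ(μ-λ))
Lq = 11.56/(9.0 × 5.60)
Lq = 0.2294 patients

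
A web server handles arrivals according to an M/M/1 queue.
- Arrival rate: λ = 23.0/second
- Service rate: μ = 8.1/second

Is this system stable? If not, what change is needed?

Stability requires ρ = λ/(cμ) < 1
ρ = 23.0/(1 × 8.1) = 23.0/8.10 = 2.8395
Since 2.8395 ≥ 1, the system is UNSTABLE.
Queue grows without bound. Need μ > λ = 23.0.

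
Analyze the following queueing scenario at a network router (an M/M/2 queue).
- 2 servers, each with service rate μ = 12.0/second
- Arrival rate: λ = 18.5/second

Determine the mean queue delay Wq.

Traffic intensity: ρ = λ/(cμ) = 18.5/(2×12.0) = 0.7708
Since ρ = 0.7708 < 1, system is stable.
Offered load a = λ/μ = cρ = 18.5/12.0 = 1.5417
P₀ = [ Σₙ₌₀^1 aⁿ/n! + a^2/(2!(1-ρ)) ]⁻¹
Σ = a^0/0! + a^1/1! = 1.0000 + 1.5417 = 2.5417
a^2/(2!(1-ρ)) = 2.37674/(2 × 0.229167) = 5.1856
P₀ = 1/(2.5417 + 5.1856) = 0.1294
Lq = P₀·a^2·ρ / (2!(1-ρ)²) = 0.129412 × 2.37674 × 0.770833 / (2 × 0.0525174) = 2.2573
Wq = Lq/λ = 2.2573/18.5 = 0.1220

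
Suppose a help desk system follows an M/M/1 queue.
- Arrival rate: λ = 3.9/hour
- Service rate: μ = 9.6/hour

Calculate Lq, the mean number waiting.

ρ = λ/μ = 3.9/9.6 = 0.4062
For M/M/1: Lq = λ²/(μ(μ-λ))
Lq = 15.21/(9.6 × 5.70)
Lq = 0.2780 tickets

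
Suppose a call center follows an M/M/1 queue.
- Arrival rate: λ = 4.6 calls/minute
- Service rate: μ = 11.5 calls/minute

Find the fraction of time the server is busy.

Server utilization: ρ = λ/μ
ρ = 4.6/11.5 = 0.4000
The server is busy 40.00% of the time.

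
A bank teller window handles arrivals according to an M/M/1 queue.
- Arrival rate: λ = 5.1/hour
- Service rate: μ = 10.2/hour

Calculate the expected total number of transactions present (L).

ρ = λ/μ = 5.1/10.2 = 0.5000
For M/M/1: L = λ/(μ-λ)
L = 5.1/(10.2-5.1) = 5.1/5.10
L = 1.0000 transactions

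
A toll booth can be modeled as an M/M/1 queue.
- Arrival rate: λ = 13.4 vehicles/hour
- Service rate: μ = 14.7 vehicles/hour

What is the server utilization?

Server utilization: ρ = λ/μ
ρ = 13.4/14.7 = 0.9116
The server is busy 91.16% of the time.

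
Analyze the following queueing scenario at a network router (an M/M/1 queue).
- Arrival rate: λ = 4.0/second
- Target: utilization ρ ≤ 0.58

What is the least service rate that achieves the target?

ρ = λ/μ, so μ = λ/ρ
μ ≥ 4.0/0.58 = 6.8966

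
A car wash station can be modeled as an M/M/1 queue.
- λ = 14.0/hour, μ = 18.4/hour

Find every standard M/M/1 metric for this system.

Step 1: ρ = λ/μ = 14.0/18.4 = 0.7609
Step 2: L = λ/(μ-λ) = 14.0/4.40 = 3.1818
Step 3: Lq = λ²/(μ(μ-λ)) = 196.00/(18.4×4.40) = 2.4209
Step 4: W = 1/(μ-λ) = 1/4.40 = 0.22727
Step 5: Wq = λ/(μ(μ-λ)) = 14.0/(18.4×4.40) = 0.1729
Step 6: P(0) = 1-ρ = 0.2391
Verify: L = λW = 14.0×0.22727 = 3.1818 ✔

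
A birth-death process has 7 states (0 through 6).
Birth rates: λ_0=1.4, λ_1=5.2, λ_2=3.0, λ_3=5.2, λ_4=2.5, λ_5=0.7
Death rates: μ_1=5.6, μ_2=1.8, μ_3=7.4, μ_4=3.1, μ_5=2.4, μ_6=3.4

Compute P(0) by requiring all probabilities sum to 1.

Ratios P(n)/P(0) = (λ₀···λₙ₋₁)/(μ₁···μₙ):
P(1)/P(0) = (1.4)/(5.6) = 0.25000
P(2)/P(0) = (1.4×5.2)/(5.6×1.8) = 0.72222
P(3)/P(0) = (1.4×5.2×3.0)/(5.6×1.8×7.4) = 0.29279
P(4)/P(0) = (1.4×5.2×3.0×5.2)/(5.6×1.8×7.4×3.1) = 0.49114
P(5)/P(0) = (1.4×5.2×3.0×5.2×2.5)/(5.6×1.8×7.4×3.1×2.4) = 0.51160
P(6)/P(0) = (1.4×5.2×3.0×5.2×2.5×0.7)/(5.6×1.8×7.4×3.1×2.4×3.4) = 0.10533

Normalization: ∑ P(n) = 1
P(0) × (1.0000 + 0.25000 + 0.72222 + 0.29279 + 0.49114 + 0.51160 + 0.10533) = 1
P(0) × 3.3731 = 1
P(0) = 1/3.3731 = 0.2965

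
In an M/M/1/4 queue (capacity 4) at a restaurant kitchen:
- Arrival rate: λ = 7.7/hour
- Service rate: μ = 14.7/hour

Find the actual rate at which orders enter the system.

ρ = λ/μ = 7.7/14.7 = 0.5238
P₀ = (1-ρ)/(1-ρ^(K+1)) = (1-0.5238)/(1-0.5238^5) = 0.4762/0.9606 = 0.4957
P_K = P₀×ρ^K = 0.4957 × 0.5238^4 = 0.4957 × 0.07528 = 0.03732
λ_eff = λ(1-P_K) = 7.7 × (1 - 0.03732) = 7.7 × 0.96268 = 7.4126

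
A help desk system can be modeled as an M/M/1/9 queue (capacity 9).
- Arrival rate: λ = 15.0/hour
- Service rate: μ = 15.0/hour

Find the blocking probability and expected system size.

ρ = λ/μ = 15.0/15.0 = 1 exactly.
With ρ = 1 the usual (1-ρ)/(1-ρ^(K+1)) form is 0/0; instead every state 0..K is equally likely.
P₀ = 1/(K+1) = 1/10 = 0.1000
P_K = P₀×ρ^K = P₀ = 0.1000
Blocking probability P_9 = 0.1000 (10.00%)
L = K/2 = 9/2 = 4.5000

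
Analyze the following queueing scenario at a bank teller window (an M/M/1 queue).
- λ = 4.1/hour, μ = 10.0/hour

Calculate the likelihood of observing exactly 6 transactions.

ρ = λ/μ = 4.1/10.0 = 0.4100
P(n) = (1-ρ)ρⁿ
P(6) = (1-0.4100) × 0.4100^6
P(6) = 0.59000 × 0.0047501
P(6) = 0.002803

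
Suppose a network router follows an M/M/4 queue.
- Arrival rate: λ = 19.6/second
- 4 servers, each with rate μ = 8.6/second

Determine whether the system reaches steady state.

Stability requires ρ = λ/(cμ) < 1
ρ = 19.6/(4 × 8.6) = 19.6/34.40 = 0.5698
Since 0.5698 < 1, the system is STABLE.
The servers are busy 56.98% of the time.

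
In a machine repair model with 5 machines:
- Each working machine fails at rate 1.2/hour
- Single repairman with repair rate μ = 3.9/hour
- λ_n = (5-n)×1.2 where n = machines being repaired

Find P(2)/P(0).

P(2)/P(0) = ∏_{i=0}^{2-1} λ_i/μ_{i+1}
= (5-0)×1.2/3.9 × (5-1)×1.2/3.9
= 1.8935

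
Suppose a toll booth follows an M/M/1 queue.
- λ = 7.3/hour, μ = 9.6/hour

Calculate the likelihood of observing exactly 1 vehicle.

ρ = λ/μ = 7.3/9.6 = 0.7604
P(n) = (1-ρ)ρⁿ
P(1) = (1-0.7604) × 0.7604^1
P(1) = 0.2396 × 0.7604
P(1) = 0.1822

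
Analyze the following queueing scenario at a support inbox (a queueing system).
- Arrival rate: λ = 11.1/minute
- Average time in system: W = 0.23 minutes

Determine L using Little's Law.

Little's Law: L = λW
L = 11.1 × 0.23 = 2.5530 emails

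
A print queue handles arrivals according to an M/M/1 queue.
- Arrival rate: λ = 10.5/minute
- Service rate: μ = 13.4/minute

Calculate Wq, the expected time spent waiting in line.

First, compute utilization: ρ = λ/μ = 10.5/13.4 = 0.7836
For M/M/1: Wq = λ/(μ(μ-λ))
Wq = 10.5/(13.4 × (13.4-10.5))
Wq = 10.5/(13.4 × 2.90)
Wq = 0.2702 minutes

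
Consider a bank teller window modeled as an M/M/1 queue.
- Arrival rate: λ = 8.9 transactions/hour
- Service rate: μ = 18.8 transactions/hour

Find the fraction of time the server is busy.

Server utilization: ρ = λ/μ
ρ = 8.9/18.8 = 0.4734
The server is busy 47.34% of the time.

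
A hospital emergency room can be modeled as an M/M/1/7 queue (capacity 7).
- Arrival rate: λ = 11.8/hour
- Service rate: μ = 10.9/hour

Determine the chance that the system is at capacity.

ρ = λ/μ = 11.8/10.9 = 1.08257
P₀ = (1-ρ)/(1-ρ^(K+1)) = (1-1.08257)/(1-1.08257^8) = -0.082570/-0.88646 = 0.09315
P_K = P₀×ρ^K = 0.09315 × 1.08257^7 = 0.09315 × 1.7426 = 0.1623
Blocking probability = 16.23%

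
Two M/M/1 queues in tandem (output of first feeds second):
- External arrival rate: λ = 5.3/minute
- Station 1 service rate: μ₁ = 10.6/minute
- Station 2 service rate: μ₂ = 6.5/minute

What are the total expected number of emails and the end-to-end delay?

By Jackson's theorem, each station behaves as independent M/M/1.
Station 1: ρ₁ = 5.3/10.6 = 0.5000, L₁ = ρ₁/(1-ρ₁) = λ/(μ₁-λ) = 5.3/5.30 = 1.0000
Station 2: ρ₂ = 5.3/6.5 = 0.8154, L₂ = ρ₂/(1-ρ₂) = λ/(μ₂-λ) = 5.3/1.20 = 4.4167
Total: L = L₁ + L₂ = 1.0000 + 4.4167 = 5.4167
W = L/λ = 5.4167/5.3 = 1.0220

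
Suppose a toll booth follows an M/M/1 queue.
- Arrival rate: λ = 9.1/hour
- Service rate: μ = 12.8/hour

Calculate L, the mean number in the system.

ρ = λ/μ = 9.1/12.8 = 0.7109
For M/M/1: L = λ/(μ-λ)
L = 9.1/(12.8-9.1) = 9.1/3.70
L = 2.4595 vehicles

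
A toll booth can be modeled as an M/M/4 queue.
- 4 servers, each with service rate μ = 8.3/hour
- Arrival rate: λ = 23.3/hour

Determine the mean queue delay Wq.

Traffic intensity: ρ = λ/(cμ) = 23.3/(4×8.3) = 0.7018
Since ρ = 0.7018 < 1, system is stable.
Offered load a = λ/μ = cρ = 23.3/8.3 = 2.8072
P₀ = [ Σₙ₌₀^3 aⁿ/n! + a^4/(4!(1-ρ)) ]⁻¹
Σ = a^0/0! + a^1/1! + a^2/2! + a^3/3! = 1.0000 + 2.8072 + 3.9403 + 3.6871 = 11.4346
a^4/(4!(1-ρ)) = 62.1028/(24 × 0.29819) = 8.6777
P₀ = 1/(11.4346 + 8.6777) = 0.04972
Lq = P₀·a^4·ρ / (4!(1-ρ)²) = 0.049721 × 62.1028 × 0.70181 / (24 × 0.088919) = 1.0155
Wq = Lq/λ = 1.0155/23.3 = 0.04358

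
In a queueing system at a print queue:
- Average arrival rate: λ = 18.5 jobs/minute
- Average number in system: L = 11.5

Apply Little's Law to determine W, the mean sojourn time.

Little's Law: L = λW, so W = L/λ
W = 11.5/18.5 = 0.6216 minutes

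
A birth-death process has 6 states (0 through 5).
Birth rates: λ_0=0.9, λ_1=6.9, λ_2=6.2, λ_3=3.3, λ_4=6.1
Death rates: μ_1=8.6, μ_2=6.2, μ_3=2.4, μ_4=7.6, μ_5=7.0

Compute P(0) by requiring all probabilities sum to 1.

Ratios P(n)/P(0) = (λ₀···λₙ₋₁)/(μ₁···μₙ):
P(1)/P(0) = (0.9)/(8.6) = 0.1047
P(2)/P(0) = (0.9×6.9)/(8.6×6.2) = 0.1165
P(3)/P(0) = (0.9×6.9×6.2)/(8.6×6.2×2.4) = 0.3009
P(4)/P(0) = (0.9×6.9×6.2×3.3)/(8.6×6.2×2.4×7.6) = 0.1306
P(5)/P(0) = (0.9×6.9×6.2×3.3×6.1)/(8.6×6.2×2.4×7.6×7.0) = 0.1138

Normalization: ∑ P(n) = 1
P(0) × (1.0000 + 0.1047 + 0.1165 + 0.3009 + 0.1306 + 0.1138) = 1
P(0) × 1.7665 = 1
P(0) = 1/1.7665 = 0.5661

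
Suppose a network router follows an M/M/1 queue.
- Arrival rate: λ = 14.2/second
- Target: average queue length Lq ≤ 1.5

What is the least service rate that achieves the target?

For M/M/1: Lq = λ²/(μ(μ-λ))
Need Lq ≤ 1.5, i.e. μ(μ-λ) ≥ λ²/1.5
μ² - 14.2μ - 201.64/1.5 ≥ 0  →  μ² - 14.2μ - 134.42667 ≥ 0
Quadratic formula (positive root): μ = [λ + √(λ² + 4×134.42667)]/2
Discriminant: 201.64 + 4×134.42667 = 739.3467, √739.3467 = 27.1909
μ ≥ (14.2 + 27.1909)/2 = 20.6955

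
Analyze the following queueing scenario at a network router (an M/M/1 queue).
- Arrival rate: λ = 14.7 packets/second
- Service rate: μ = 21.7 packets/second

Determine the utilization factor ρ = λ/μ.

Server utilization: ρ = λ/μ
ρ = 14.7/21.7 = 0.6774
The server is busy 67.74% of the time.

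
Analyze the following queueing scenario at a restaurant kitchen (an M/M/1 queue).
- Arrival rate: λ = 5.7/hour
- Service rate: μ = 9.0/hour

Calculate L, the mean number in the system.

ρ = λ/μ = 5.7/9.0 = 0.6333
For M/M/1: L = λ/(μ-λ)
L = 5.7/(9.0-5.7) = 5.7/3.30
L = 1.7273 orders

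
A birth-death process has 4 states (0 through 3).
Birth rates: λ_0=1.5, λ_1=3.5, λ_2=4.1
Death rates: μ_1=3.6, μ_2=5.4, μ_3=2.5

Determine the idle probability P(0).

Ratios P(n)/P(0) = (λ₀···λₙ₋₁)/(μ₁···μₙ):
P(1)/P(0) = (1.5)/(3.6) = 0.41667
P(2)/P(0) = (1.5×3.5)/(3.6×5.4) = 0.27006
P(3)/P(0) = (1.5×3.5×4.1)/(3.6×5.4×2.5) = 0.44290

Normalization: ∑ P(n) = 1
P(0) × (1.0000 + 0.41667 + 0.27006 + 0.44290) = 1
P(0) × 2.1296 = 1
P(0) = 1/2.1296 = 0.4696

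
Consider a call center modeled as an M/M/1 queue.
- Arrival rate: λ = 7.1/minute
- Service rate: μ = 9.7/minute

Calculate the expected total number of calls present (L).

ρ = λ/μ = 7.1/9.7 = 0.7320
For M/M/1: L = λ/(μ-λ)
L = 7.1/(9.7-7.1) = 7.1/2.60
L = 2.7308 calls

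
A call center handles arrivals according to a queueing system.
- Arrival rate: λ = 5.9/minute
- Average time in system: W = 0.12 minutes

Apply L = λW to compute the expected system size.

Little's Law: L = λW
L = 5.9 × 0.12 = 0.7080 calls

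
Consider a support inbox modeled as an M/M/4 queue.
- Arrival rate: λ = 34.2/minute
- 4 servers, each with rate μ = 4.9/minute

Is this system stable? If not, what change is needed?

Stability requires ρ = λ/(cμ) < 1
ρ = 34.2/(4 × 4.9) = 34.2/19.60 = 1.7449
Since 1.7449 ≥ 1, the system is UNSTABLE.
Need c > λ/μ = 34.2/4.9 = 6.98.
Minimum servers needed: c = 7.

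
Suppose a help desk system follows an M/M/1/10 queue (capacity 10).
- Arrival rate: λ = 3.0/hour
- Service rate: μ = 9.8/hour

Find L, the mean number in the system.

ρ = λ/μ = 3.0/9.8 = 0.306122
P₀ = (1-ρ)/(1-ρ^(K+1)) = (1-0.306122)/(1-0.306122^11) = 0.6939/1.0000 = 0.6939
P_K = P₀×ρ^K = 0.6939 × 0.306122^10 = 0.6939 × 0.000007227 = 0.000005015
L = ρ[1 - (K+1)ρ^K + Kρ^(K+1)] / [(1-ρ)(1-ρ^(K+1))]
L = 0.306122 × (1 - 11×0.000007227 + 10×0.000002212) / ((1 - 0.306122) × (1 - 0.000002212)) = 0.4412 tickets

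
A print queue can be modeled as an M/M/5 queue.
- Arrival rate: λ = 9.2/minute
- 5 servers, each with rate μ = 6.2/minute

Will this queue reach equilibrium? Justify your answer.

Stability requires ρ = λ/(cμ) < 1
ρ = 9.2/(5 × 6.2) = 9.2/31.00 = 0.2968
Since 0.2968 < 1, the system is STABLE.
The servers are busy 29.68% of the time.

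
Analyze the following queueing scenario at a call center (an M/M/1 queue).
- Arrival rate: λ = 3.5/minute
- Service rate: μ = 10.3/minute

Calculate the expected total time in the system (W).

First, compute utilization: ρ = λ/μ = 3.5/10.3 = 0.3398
For M/M/1: W = 1/(μ-λ)
W = 1/(10.3-3.5) = 1/6.80
W = 0.1471 minutes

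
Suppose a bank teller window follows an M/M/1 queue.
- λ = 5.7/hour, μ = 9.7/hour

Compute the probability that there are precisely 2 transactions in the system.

ρ = λ/μ = 5.7/9.7 = 0.5876
P(n) = (1-ρ)ρⁿ
P(2) = (1-0.5876) × 0.5876^2
P(2) = 0.4124 × 0.3453
P(2) = 0.1424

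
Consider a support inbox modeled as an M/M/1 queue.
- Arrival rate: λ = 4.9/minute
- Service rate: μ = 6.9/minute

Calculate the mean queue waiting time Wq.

First, compute utilization: ρ = λ/μ = 4.9/6.9 = 0.7101
For M/M/1: Wq = λ/(μ(μ-λ))
Wq = 4.9/(6.9 × (6.9-4.9))
Wq = 4.9/(6.9 × 2.00)
Wq = 0.3551 minutes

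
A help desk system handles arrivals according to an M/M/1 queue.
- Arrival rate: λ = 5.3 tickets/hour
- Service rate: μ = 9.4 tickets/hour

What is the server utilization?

Server utilization: ρ = λ/μ
ρ = 5.3/9.4 = 0.5638
The server is busy 56.38% of the time.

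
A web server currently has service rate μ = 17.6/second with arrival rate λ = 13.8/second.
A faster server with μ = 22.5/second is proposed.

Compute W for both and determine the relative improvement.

System 1: ρ₁ = 13.8/17.6 = 0.7841, W₁ = 1/(17.6-13.8) = 0.26316
System 2: ρ₂ = 13.8/22.5 = 0.6133, W₂ = 1/(22.5-13.8) = 0.11494
Improvement: (W₁-W₂)/W₁ = (0.26316-0.11494)/0.26316 = 56.32%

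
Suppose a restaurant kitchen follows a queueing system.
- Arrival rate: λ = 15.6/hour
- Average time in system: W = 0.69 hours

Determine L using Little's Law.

Little's Law: L = λW
L = 15.6 × 0.69 = 10.7640 orders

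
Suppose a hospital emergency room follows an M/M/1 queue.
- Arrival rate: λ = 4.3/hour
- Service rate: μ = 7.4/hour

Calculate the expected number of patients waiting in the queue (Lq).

ρ = λ/μ = 4.3/7.4 = 0.5811
For M/M/1: Lq = λ²/(μ(μ-λ))
Lq = 18.49/(7.4 × 3.10)
Lq = 0.8060 patients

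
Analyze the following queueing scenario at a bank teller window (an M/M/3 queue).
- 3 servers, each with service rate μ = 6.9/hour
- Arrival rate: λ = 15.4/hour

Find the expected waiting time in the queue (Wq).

Traffic intensity: ρ = λ/(cμ) = 15.4/(3×6.9) = 0.7440
Since ρ = 0.7440 < 1, system is stable.
Offered load a = λ/μ = cρ = 15.4/6.9 = 2.2319
P₀ = [ Σₙ₌₀^2 aⁿ/n! + a^3/(3!(1-ρ)) ]⁻¹
Σ = a^0/0! + a^1/1! + a^2/2! = 1.00000 + 2.23188 + 2.49065 = 5.7225
a^3/(3!(1-ρ)) = 11.1177/(6 × 0.25604) = 7.2370
P₀ = 1/(5.7225 + 7.2370) = 0.07716
Lq = P₀·a^3·ρ / (3!(1-ρ)²) = 0.077163 × 11.1177 × 0.74396 / (6 × 0.065556) = 1.6226
Wq = Lq/λ = 1.6226/15.4 = 0.1054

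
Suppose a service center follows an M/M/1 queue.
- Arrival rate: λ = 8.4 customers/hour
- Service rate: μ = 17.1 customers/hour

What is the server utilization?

Server utilization: ρ = λ/μ
ρ = 8.4/17.1 = 0.4912
The server is busy 49.12% of the time.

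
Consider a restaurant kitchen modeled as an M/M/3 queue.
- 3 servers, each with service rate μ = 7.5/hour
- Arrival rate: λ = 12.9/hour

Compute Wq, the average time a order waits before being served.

Traffic intensity: ρ = λ/(cμ) = 12.9/(3×7.5) = 0.5733
Since ρ = 0.5733 < 1, system is stable.
Offered load a = λ/μ = cρ = 12.9/7.5 = 1.7200
P₀ = [ Σₙ₌₀^2 aⁿ/n! + a^3/(3!(1-ρ)) ]⁻¹
Σ = a^0/0! + a^1/1! + a^2/2! = 1.0000 + 1.7200 + 1.4792 = 4.1992
a^3/(3!(1-ρ)) = 5.08845/(6 × 0.426667) = 1.9877
P₀ = 1/(4.1992 + 1.9877) = 0.1616
Lq = P₀·a^3·ρ / (3!(1-ρ)²) = 0.1616 × 5.0884 × 0.5733 / (6 × 0.1820) = 0.4317
Wq = Lq/λ = 0.4317/12.9 = 0.03347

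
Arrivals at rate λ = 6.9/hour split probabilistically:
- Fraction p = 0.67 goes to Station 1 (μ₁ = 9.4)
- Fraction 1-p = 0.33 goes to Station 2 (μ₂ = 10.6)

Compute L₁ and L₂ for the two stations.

Effective rates: λ₁ = 6.9×0.67 = 4.623, λ₂ = 6.9×0.33 = 2.277
Station 1: ρ₁ = 4.623/9.4 = 0.49181, L₁ = ρ₁/(1-ρ₁) = 0.49181/(1-0.49181) = 0.9678
Station 2: ρ₂ = 2.277/10.6 = 0.2148, L₂ = ρ₂/(1-ρ₂) = 0.2148/(1-0.2148) = 0.2736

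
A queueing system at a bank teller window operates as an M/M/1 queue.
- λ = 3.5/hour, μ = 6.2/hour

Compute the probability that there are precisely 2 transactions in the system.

ρ = λ/μ = 3.5/6.2 = 0.5645
P(n) = (1-ρ)ρⁿ
P(2) = (1-0.5645) × 0.5645^2
P(2) = 0.4355 × 0.3187
P(2) = 0.1388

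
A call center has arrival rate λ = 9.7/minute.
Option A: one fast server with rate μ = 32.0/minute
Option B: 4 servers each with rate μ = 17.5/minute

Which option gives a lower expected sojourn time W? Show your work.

Option A: single server μ = 32.0 (M/M/1)
  ρ_A = 9.7/32.0 = 0.3031
  W_A = 1/(μ-λ) = 1/(32.0-9.7) = 1/22.30 = 0.04484

Option B: 4 servers μ = 17.5 (M/M/4)
  ρ_B = λ/(cμ) = 9.7/(4×17.5) = 0.1386
  Offered load a = λ/μ = cρ = 9.7/17.5 = 0.5543
  P₀ = [ Σₙ₌₀^3 aⁿ/n! + a^4/(4!(1-ρ)) ]⁻¹
  Σ = a^0/0! + a^1/1! + a^2/2! + a^3/3! = 1.0000 + 0.5543 + 0.1536 + 0.02838 = 1.7363
  a^4/(4!(1-ρ)) = 0.09439/(24 × 0.8614) = 0.004566
  P₀ = 1/(1.7363 + 0.004566) = 0.5744
  Lq = P₀·a^4·ρ / (4!(1-ρ)²) = 0.5744 × 0.09439 × 0.1386 / (24 × 0.7421) = 0.0004219
  Wq_B = Lq/λ = 0.00042189/9.7 = 0.000043494
  W_B = Wq_B + 1/μ = 0.000043494 + 0.057143 = 0.05719

Since W_A = 0.04484 < W_B = 0.05719, Option A (single fast server) has the shorter time in system.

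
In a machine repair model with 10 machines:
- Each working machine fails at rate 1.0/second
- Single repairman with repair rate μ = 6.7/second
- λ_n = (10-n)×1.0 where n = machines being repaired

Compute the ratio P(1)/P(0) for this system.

P(1)/P(0) = ∏_{i=0}^{1-1} λ_i/μ_{i+1}
= (10-0)×1.0/6.7
= 1.4925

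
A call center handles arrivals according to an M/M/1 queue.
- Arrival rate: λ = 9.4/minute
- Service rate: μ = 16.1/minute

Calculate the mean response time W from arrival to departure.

First, compute utilization: ρ = λ/μ = 9.4/16.1 = 0.5839
For M/M/1: W = 1/(μ-λ)
W = 1/(16.1-9.4) = 1/6.70
W = 0.1493 minutes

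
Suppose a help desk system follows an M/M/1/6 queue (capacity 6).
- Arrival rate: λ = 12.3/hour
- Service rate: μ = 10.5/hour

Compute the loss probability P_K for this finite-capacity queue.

ρ = λ/μ = 12.3/10.5 = 1.17143
P₀ = (1-ρ)/(1-ρ^(K+1)) = (1-1.17143)/(1-1.17143^7) = -0.17143/-2.0270 = 0.08457
P_K = P₀×ρ^K = 0.08457 × 1.17143^6 = 0.08457 × 2.5840 = 0.2185
Blocking probability = 21.85%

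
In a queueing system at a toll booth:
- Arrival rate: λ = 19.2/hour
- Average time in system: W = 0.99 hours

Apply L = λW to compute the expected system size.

Little's Law: L = λW
L = 19.2 × 0.99 = 19.0080 vehicles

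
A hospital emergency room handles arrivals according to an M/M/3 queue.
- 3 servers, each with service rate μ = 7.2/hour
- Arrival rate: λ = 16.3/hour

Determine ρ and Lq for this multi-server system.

Traffic intensity: ρ = λ/(cμ) = 16.3/(3×7.2) = 0.7546
Since ρ = 0.7546 < 1, system is stable.
Offered load a = λ/μ = cρ = 16.3/7.2 = 2.2639
P₀ = [ Σₙ₌₀^2 aⁿ/n! + a^3/(3!(1-ρ)) ]⁻¹
Σ = a^0/0! + a^1/1! + a^2/2! = 1.0000 + 2.2639 + 2.5626 = 5.8265
a^3/(3!(1-ρ)) = 11.6029/(6 × 0.24537) = 7.8812
P₀ = 1/(5.8265 + 7.8812) = 0.07295
Lq = P₀·a^3·ρ / (3!(1-ρ)²) = 0.072952 × 11.6029 × 0.75463 / (6 × 0.060207) = 1.7682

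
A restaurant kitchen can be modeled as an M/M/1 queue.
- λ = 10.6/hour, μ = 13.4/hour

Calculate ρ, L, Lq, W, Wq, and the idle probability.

Step 1: ρ = λ/μ = 10.6/13.4 = 0.7910
Step 2: L = λ/(μ-λ) = 10.6/2.80 = 3.7857
Step 3: Lq = λ²/(μ(μ-λ)) = 112.36/(13.4×2.80) = 2.9947
Step 4: W = 1/(μ-λ) = 1/2.80 = 0.35714
Step 5: Wq = λ/(μ(μ-λ)) = 10.6/(13.4×2.80) = 0.2825
Step 6: P(0) = 1-ρ = 0.2090
Verify: L = λW = 10.6×0.35714 = 3.7857 ✔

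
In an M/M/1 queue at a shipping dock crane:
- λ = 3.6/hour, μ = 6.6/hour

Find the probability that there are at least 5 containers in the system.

ρ = λ/μ = 3.6/6.6 = 0.54545
P(N ≥ n) = ρⁿ
P(N ≥ 5) = 0.54545^5
P(N ≥ 5) = 0.04828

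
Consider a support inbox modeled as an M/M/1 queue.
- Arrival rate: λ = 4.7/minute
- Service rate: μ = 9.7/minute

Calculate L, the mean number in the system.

ρ = λ/μ = 4.7/9.7 = 0.4845
For M/M/1: L = λ/(μ-λ)
L = 4.7/(9.7-4.7) = 4.7/5.00
L = 0.9400 emails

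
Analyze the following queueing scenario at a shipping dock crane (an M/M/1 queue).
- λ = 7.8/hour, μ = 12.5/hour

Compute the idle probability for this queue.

ρ = λ/μ = 7.8/12.5 = 0.6240
P(0) = 1 - ρ = 1 - 0.6240 = 0.3760
The server is idle 37.60% of the time.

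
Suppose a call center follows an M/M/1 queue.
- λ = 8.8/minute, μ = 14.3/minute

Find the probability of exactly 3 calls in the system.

ρ = λ/μ = 8.8/14.3 = 0.61538
P(n) = (1-ρ)ρⁿ
P(3) = (1-0.61538) × 0.61538^3
P(3) = 0.38462 × 0.23304
P(3) = 0.08963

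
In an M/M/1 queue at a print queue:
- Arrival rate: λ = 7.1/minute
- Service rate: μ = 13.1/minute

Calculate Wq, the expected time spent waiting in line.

First, compute utilization: ρ = λ/μ = 7.1/13.1 = 0.5420
For M/M/1: Wq = λ/(μ(μ-λ))
Wq = 7.1/(13.1 × (13.1-7.1))
Wq = 7.1/(13.1 × 6.00)
Wq = 0.09033 minutes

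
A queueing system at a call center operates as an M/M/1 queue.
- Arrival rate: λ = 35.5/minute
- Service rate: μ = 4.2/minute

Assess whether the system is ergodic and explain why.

Stability requires ρ = λ/(cμ) < 1
ρ = 35.5/(1 × 4.2) = 35.5/4.20 = 8.4524
Since 8.4524 ≥ 1, the system is UNSTABLE.
Queue grows without bound. Need μ > λ = 35.5.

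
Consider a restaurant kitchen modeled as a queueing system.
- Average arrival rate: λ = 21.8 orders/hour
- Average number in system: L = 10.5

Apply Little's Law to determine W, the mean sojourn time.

Little's Law: L = λW, so W = L/λ
W = 10.5/21.8 = 0.4817 hours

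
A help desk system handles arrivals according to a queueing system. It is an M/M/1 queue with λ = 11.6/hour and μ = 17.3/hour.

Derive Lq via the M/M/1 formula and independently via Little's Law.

Method 1 (direct): Lq = λ²/(μ(μ-λ)) = 134.56/(17.3 × 5.70) = 1.3646

Method 2 (Little's Law):
W = 1/(μ-λ) = 1/5.70 = 0.17544
Wq = W - 1/μ = 0.17544 - 0.057803 = 0.11764
Lq = λWq = 11.6 × 0.11764 = 1.3646 ✔ (matches Method 1)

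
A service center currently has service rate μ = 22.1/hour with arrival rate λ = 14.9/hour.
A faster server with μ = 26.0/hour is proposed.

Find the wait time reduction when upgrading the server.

System 1: ρ₁ = 14.9/22.1 = 0.6742, W₁ = 1/(22.1-14.9) = 0.1389
System 2: ρ₂ = 14.9/26.0 = 0.5731, W₂ = 1/(26.0-14.9) = 0.09009
Improvement: (W₁-W₂)/W₁ = (0.1389-0.09009)/0.1389 = 35.14%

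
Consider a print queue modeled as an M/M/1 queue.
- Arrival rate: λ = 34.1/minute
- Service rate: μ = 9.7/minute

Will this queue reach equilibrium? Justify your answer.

Stability requires ρ = λ/(cμ) < 1
ρ = 34.1/(1 × 9.7) = 34.1/9.70 = 3.5155
Since 3.5155 ≥ 1, the system is UNSTABLE.
Queue grows without bound. Need μ > λ = 34.1.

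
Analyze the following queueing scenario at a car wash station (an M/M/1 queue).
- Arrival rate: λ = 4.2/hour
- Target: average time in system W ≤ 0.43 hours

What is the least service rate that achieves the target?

For M/M/1: W = 1/(μ-λ)
Need W ≤ 0.43, so 1/(μ-λ) ≤ 0.43
μ - λ ≥ 1/0.43 = 2.3256
μ ≥ 4.2 + 2.3256 = 6.5256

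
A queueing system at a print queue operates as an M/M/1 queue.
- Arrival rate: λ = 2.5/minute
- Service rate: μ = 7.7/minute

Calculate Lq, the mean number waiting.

ρ = λ/μ = 2.5/7.7 = 0.3247
For M/M/1: Lq = λ²/(μ(μ-λ))
Lq = 6.25/(7.7 × 5.20)
Lq = 0.1561 jobs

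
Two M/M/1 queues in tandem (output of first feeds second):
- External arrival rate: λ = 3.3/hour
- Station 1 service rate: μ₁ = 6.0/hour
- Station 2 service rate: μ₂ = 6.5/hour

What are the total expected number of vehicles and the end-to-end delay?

By Jackson's theorem, each station behaves as independent M/M/1.
Station 1: ρ₁ = 3.3/6.0 = 0.5500, L₁ = ρ₁/(1-ρ₁) = λ/(μ₁-λ) = 3.3/2.70 = 1.22222
Station 2: ρ₂ = 3.3/6.5 = 0.5077, L₂ = ρ₂/(1-ρ₂) = λ/(μ₂-λ) = 3.3/3.20 = 1.03125
Total: L = L₁ + L₂ = 1.22222 + 1.03125 = 2.2535
W = L/λ = 2.2535/3.3 = 0.6829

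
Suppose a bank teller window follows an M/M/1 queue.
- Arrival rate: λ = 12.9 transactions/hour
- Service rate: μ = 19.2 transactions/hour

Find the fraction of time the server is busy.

Server utilization: ρ = λ/μ
ρ = 12.9/19.2 = 0.6719
The server is busy 67.19% of the time.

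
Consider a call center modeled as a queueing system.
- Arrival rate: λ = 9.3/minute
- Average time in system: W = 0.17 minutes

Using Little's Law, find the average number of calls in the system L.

Little's Law: L = λW
L = 9.3 × 0.17 = 1.5810 calls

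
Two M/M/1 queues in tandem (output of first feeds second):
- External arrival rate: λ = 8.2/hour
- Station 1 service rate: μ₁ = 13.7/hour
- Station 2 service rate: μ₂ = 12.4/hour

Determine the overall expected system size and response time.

By Jackson's theorem, each station behaves as independent M/M/1.
Station 1: ρ₁ = 8.2/13.7 = 0.5985, L₁ = ρ₁/(1-ρ₁) = λ/(μ₁-λ) = 8.2/5.50 = 1.4909
Station 2: ρ₂ = 8.2/12.4 = 0.6613, L₂ = ρ₂/(1-ρ₂) = λ/(μ₂-λ) = 8.2/4.20 = 1.9524
Total: L = L₁ + L₂ = 1.4909 + 1.9524 = 3.4433
W = L/λ = 3.4433/8.2 = 0.4199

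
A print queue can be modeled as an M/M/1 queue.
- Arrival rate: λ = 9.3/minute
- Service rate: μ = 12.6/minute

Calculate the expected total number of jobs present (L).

ρ = λ/μ = 9.3/12.6 = 0.7381
For M/M/1: L = λ/(μ-λ)
L = 9.3/(12.6-9.3) = 9.3/3.30
L = 2.8182 jobs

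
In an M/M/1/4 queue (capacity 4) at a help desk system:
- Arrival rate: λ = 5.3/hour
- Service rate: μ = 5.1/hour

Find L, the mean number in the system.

ρ = λ/μ = 5.3/5.1 = 1.0392
P₀ = (1-ρ)/(1-ρ^(K+1)) = (1-1.0392)/(1-1.0392^5) = -0.03920/-0.2120 = 0.1849
P_K = P₀×ρ^K = 0.18492 × 1.0392^4 = 0.18492 × 1.1663 = 0.2157
L = ρ[1 - (K+1)ρ^K + Kρ^(K+1)] / [(1-ρ)(1-ρ^(K+1))]
L = 1.0392 × (1 - 5×1.1662631 + 4×1.2119807) / ((1 - 1.0392) × (1 - 1.2119807)) = 2.0769 tickets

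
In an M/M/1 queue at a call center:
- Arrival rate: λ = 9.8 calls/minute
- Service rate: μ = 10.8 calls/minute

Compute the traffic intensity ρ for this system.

Server utilization: ρ = λ/μ
ρ = 9.8/10.8 = 0.9074
The server is busy 90.74% of the time.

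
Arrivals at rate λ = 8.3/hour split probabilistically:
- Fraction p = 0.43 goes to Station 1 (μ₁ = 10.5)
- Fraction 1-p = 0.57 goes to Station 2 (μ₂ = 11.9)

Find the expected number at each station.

Effective rates: λ₁ = 8.3×0.43 = 3.569, λ₂ = 8.3×0.57 = 4.731
Station 1: ρ₁ = 3.569/10.5 = 0.3399, L₁ = ρ₁/(1-ρ₁) = 0.3399/(1-0.3399) = 0.5149
Station 2: ρ₂ = 4.731/11.9 = 0.39756, L₂ = ρ₂/(1-ρ₂) = 0.39756/(1-0.39756) = 0.6599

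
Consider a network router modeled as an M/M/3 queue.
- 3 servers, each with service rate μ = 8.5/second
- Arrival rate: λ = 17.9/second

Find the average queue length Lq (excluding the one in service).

Traffic intensity: ρ = λ/(cμ) = 17.9/(3×8.5) = 0.7020
Since ρ = 0.7020 < 1, system is stable.
Offered load a = λ/μ = cρ = 17.9/8.5 = 2.1059
P₀ = [ Σₙ₌₀^2 aⁿ/n! + a^3/(3!(1-ρ)) ]⁻¹
Σ = a^0/0! + a^1/1! + a^2/2! = 1.0000 + 2.1059 + 2.2174 = 5.3233
a^3/(3!(1-ρ)) = 9.3390/(6 × 0.29804) = 5.2225
P₀ = 1/(5.3233 + 5.2225) = 0.09482
Lq = P₀·a^3·ρ / (3!(1-ρ)²) = 0.094825 × 9.3390 × 0.70196 / (6 × 0.088827) = 1.1664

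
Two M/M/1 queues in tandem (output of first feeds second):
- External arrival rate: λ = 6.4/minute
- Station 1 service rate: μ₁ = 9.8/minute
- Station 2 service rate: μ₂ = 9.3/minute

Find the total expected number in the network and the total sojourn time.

By Jackson's theorem, each station behaves as independent M/M/1.
Station 1: ρ₁ = 6.4/9.8 = 0.6531, L₁ = ρ₁/(1-ρ₁) = λ/(μ₁-λ) = 6.4/3.40 = 1.88235
Station 2: ρ₂ = 6.4/9.3 = 0.6882, L₂ = ρ₂/(1-ρ₂) = λ/(μ₂-λ) = 6.4/2.90 = 2.20690
Total: L = L₁ + L₂ = 1.88235 + 2.20690 = 4.0892
W = L/λ = 4.0892/6.4 = 0.6389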